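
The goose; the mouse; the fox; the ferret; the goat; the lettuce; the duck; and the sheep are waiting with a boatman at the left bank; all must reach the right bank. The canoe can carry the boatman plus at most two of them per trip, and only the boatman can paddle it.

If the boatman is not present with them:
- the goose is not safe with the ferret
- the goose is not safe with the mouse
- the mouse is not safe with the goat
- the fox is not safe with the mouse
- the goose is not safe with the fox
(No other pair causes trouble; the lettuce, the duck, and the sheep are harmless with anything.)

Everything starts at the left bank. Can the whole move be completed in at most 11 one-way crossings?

Counting alone: the boatman can take at most 2 across per trip to the right bank, so moving all 8 needs at least 4 loaded trips out, with a return between consecutive ones — at least 7 crossings.
The safety rule pushes this higher. Following every safe sequence of crossings, the most of the 8 that can be at the right bank as the canoe arrives there on crossings 7, 9, 11 is 5, 6, 7 respectively — never all 8.
So the move cannot be finished within 11 crossings. (The shortest complete plan takes 13:)
1. Boatman goes to the right bank with the goose and the mouse.  [the left bank: the duck, the ferret, the fox, the goat, the lettuce, the sheep | the right bank: the goose, the mouse]
2. Boatman goes back to the left bank with the goose.  [the left bank: the duck, the ferret, the fox, the goat, the goose, the lettuce, the sheep | the right bank: the mouse]
3. Boatman goes to the right bank with the ferret and the goose.  [the left bank: the duck, the fox, the goat, the lettuce, the sheep | the right bank: the ferret, the goose, the mouse]
4. Boatman goes back to the left bank with the goose.  [the left bank: the duck, the fox, the goat, the goose, the lettuce, the sheep | the right bank: the ferret, the mouse]
5. Boatman goes to the right bank with the goose and the lettuce.  [the left bank: the duck, the fox, the goat, the sheep | the right bank: the ferret, the goose, the lettuce, the mouse]
6. Boatman goes back to the left bank with the goose.  [the left bank: the duck, the fox, the goat, the goose, the sheep | the right bank: the ferret, the lettuce, the mouse]
7. Boatman goes to the right bank with the duck and the goose.  [the left bank: the fox, the goat, the sheep | the right bank: the duck, the ferret, the goose, the lettuce, the mouse]
8. Boatman goes back to the left bank with the goose.  [the left bank: the fox, the goat, the goose, the sheep | the right bank: the duck, the ferret, the lettuce, the mouse]
9. Boatman goes to the right bank with the goose and the sheep.  [the left bank: the fox, the goat | the right bank: the duck, the ferret, the goose, the lettuce, the mouse, the sheep]
10. Boatman goes back to the left bank with the goose.  [the left bank: the fox, the goat, the goose | the right bank: the duck, the ferret, the lettuce, the mouse, the sheep]
11. Boatman goes to the right bank with the fox and the goat.  [the left bank: the goose | the right bank: the duck, the ferret, the fox, the goat, the lettuce, the mouse, the sheep]
12. Boatman goes back to the left bank with the mouse.  [the left bank: the goose, the mouse | the right bank: the duck, the ferret, the fox, the goat, the lettuce, the sheep]
13. Boatman goes to the right bank with the goose and the mouse.  [the left bank: — | the right bank: the duck, the ferret, the fox, the goat, the goose, the lettuce, the mouse, the sheep]

No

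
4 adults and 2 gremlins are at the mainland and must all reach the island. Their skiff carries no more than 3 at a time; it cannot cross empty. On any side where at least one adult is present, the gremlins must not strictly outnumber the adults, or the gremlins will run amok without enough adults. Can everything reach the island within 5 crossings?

Yes

Yes — this plan uses 5 crossings (≤ 5):
1. 2 gremlins → the island.  (the mainland: 4A 0G; the island: 0A 2G)
2. 1 gremlin ← the mainland.  (the mainland: 4A 1G; the island: 0A 1G)
3. 2 adults and 1 gremlin → the island.  (the mainland: 2A 0G; the island: 2A 2G)
4. 1 gremlin ← the mainland.  (the mainland: 2A 1G; the island: 2A 1G)
5. 2 adults and 1 gremlin → the island.  (the mainland: 0A 0G; the island: 4A 2G)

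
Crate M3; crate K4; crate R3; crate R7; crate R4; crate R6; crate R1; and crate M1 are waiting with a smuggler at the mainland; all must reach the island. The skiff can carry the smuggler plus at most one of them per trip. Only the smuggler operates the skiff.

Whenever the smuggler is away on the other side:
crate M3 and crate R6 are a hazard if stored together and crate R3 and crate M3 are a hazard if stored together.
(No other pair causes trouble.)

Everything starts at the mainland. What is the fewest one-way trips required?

Counting alone: the smuggler can take at most 1 across per trip to the island, so moving all 8 needs at least 8 loaded trips out, with a return between consecutive ones — at least 15 crossings.
The safety rule pushes this higher. Following every safe sequence of crossings, the most of the 8 that can be at the island as the skiff arrives there on crossing 15 is 7 — never all 8.
So no plan with fewer than 17 crossings exists, and this one achieves 17:
1. Smuggler goes to the island with crate M3.
2. Smuggler goes back to the mainland alone.
3. Smuggler goes to the island with crate K4.
4. Smuggler goes back to the mainland alone.
5. Smuggler goes to the island with crate R3.
6. Smuggler goes back to the mainland with crate M3.
7. Smuggler goes to the island with crate R6.
8. Smuggler goes back to the mainland alone.
9. Smuggler goes to the island with crate R7.
10. Smuggler goes back to the mainland alone.
11. Smuggler goes to the island with crate R4.
12. Smuggler goes back to the mainland alone.
13. Smuggler goes to the island with crate R1.
14. Smuggler goes back to the mainland alone.
15. Smuggler goes to the island with crate M1.
16. Smuggler goes back to the mainland alone.
17. Smuggler goes to the island with crate M3.

17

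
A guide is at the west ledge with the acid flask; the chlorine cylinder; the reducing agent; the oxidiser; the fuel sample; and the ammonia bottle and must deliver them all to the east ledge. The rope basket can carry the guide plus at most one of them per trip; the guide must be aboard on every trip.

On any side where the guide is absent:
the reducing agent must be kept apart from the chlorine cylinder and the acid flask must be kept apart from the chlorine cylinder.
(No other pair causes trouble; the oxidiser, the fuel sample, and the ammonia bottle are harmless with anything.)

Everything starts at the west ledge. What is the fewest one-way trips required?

Counting alone: the guide can take at most 1 across per trip to the east ledge, so moving all 6 needs at least 6 loaded trips out, with a return between consecutive ones — at least 11 crossings.
The safety rule pushes this higher. Following every safe sequence of crossings, the most of the 6 that can be at the east ledge as the rope basket arrives there on crossing 11 is 5 — never all 6.
So no plan with fewer than 13 crossings exists, and this one achieves 13:
1. Guide goes to the east ledge with the chlorine cylinder.
2. Guide goes back to the west ledge alone.
3. Guide goes to the east ledge with the acid flask.
4. Guide goes back to the west ledge with the chlorine cylinder.
5. Guide goes to the east ledge with the reducing agent.
6. Guide goes back to the west ledge alone.
7. Guide goes to the east ledge with the oxidiser.
8. Guide goes back to the west ledge alone.
9. Guide goes to the east ledge with the fuel sample.
10. Guide goes back to the west ledge alone.
11. Guide goes to the east ledge with the ammonia bottle.
12. Guide goes back to the west ledge alone.
13. Guide goes to the east ledge with the chlorine cylinder.

13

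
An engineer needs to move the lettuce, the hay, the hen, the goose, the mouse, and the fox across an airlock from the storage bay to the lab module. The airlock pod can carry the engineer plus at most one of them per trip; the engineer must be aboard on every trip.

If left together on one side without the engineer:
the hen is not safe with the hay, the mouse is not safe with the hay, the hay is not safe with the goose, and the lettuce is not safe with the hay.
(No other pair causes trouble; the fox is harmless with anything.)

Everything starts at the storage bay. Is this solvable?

No

Following every safe sequence of crossings from the start, the most of the 6 that can be at the lab module as the airlock pod arrives there on crossings 1, 3, 5 is 1, 2, 3 respectively; the best ever achieved is 3 of 6.
From crossing 7 on, no configuration arises that was not already reachable earlier: only 22 distinct safe configurations (who is on which side, and where the airlock pod is) can ever be reached, none of them has everyone across, and every continuation just revisits them. So no valid plan exists.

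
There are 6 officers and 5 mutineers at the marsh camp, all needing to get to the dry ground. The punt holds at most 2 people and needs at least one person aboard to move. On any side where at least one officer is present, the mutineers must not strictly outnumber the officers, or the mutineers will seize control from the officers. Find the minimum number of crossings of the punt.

19

Counting alone: each trip to the dry ground takes at most 2 across and each return brings at least 1 back, so after t trips out (and t−1 returns) at most 2t − (t−1) of the 11 are across; that first reaches 11 at t = 10, so at least 19 crossings are needed.
The plan below uses exactly 19 crossings, so it is optimal:
1. 2 mutineers → the dry ground.  (the marsh camp: 6O 3M; the dry ground: 0O 2M)
2. 1 mutineer ← the marsh camp.  (the marsh camp: 6O 4M; the dry ground: 0O 1M)
3. 2 mutineers → the dry ground.  (the marsh camp: 6O 2M; the dry ground: 0O 3M)
4. 1 mutineer ← the marsh camp.  (the marsh camp: 6O 3M; the dry ground: 0O 2M)
5. 2 officers → the dry ground.  (the marsh camp: 4O 3M; the dry ground: 2O 2M)
6. 1 mutineer ← the marsh camp.  (the marsh camp: 4O 4M; the dry ground: 2O 1M)
7. 1 officer and 1 mutineer → the dry ground.  (the marsh camp: 3O 3M; the dry ground: 3O 2M)
8. 1 officer ← the marsh camp.  (the marsh camp: 4O 3M; the dry ground: 2O 2M)
9. 1 officer and 1 mutineer → the dry ground.  (the marsh camp: 3O 2M; the dry ground: 3O 3M)
10. 1 mutineer ← the marsh camp.  (the marsh camp: 3O 3M; the dry ground: 3O 2M)
11. 1 officer and 1 mutineer → the dry ground.  (the marsh camp: 2O 2M; the dry ground: 4O 3M)
12. 1 officer ← the marsh camp.  (the marsh camp: 3O 2M; the dry ground: 3O 3M)
13. 1 officer and 1 mutineer → the dry ground.  (the marsh camp: 2O 1M; the dry ground: 4O 4M)
14. 1 mutineer ← the marsh camp.  (the marsh camp: 2O 2M; the dry ground: 4O 3M)
15. 1 officer and 1 mutineer → the dry ground.  (the marsh camp: 1O 1M; the dry ground: 5O 4M)
16. 1 officer ← the marsh camp.  (the marsh camp: 2O 1M; the dry ground: 4O 4M)
17. 1 officer and 1 mutineer → the dry ground.  (the marsh camp: 1O 0M; the dry ground: 5O 5M)
18. 1 mutineer ← the marsh camp.  (the marsh camp: 1O 1M; the dry ground: 5O 4M)
19. 1 officer and 1 mutineer → the dry ground.  (the marsh camp: 0O 0M; the dry ground: 6O 5M)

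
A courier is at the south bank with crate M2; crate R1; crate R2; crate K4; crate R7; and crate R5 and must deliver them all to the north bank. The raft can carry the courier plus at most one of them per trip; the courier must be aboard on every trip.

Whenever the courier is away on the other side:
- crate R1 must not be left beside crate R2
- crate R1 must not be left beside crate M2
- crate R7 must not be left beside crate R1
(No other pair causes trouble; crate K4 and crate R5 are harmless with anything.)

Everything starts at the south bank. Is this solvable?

Following every safe sequence of crossings from the start, the most of the 6 that can be at the north bank as the raft arrives there on crossings 1, 3, 5, 7 is 1, 2, 3, 4 respectively; the best ever achieved is 4 of 6.
From crossing 9 on, no configuration arises that was not already reachable earlier: only 36 distinct safe configurations (who is on which side, and where the raft is) can ever be reached, none of them has everyone across, and every continuation just revisits them. So no valid plan exists.

No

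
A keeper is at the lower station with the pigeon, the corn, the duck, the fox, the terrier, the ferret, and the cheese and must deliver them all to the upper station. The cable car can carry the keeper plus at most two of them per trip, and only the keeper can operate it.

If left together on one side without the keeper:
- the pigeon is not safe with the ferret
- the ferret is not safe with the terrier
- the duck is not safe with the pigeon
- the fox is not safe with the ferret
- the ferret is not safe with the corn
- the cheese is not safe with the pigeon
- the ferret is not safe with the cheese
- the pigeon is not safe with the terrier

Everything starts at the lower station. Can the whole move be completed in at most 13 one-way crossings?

Yes — this plan uses 11 crossings (≤ 13):
1. Keeper goes to the upper station with the ferret and the pigeon.  [the lower station: the cheese, the corn, the duck, the fox, the terrier | the upper station: the ferret, the pigeon]
2. Keeper goes back to the lower station with the pigeon.  [the lower station: the cheese, the corn, the duck, the fox, the pigeon, the terrier | the upper station: the ferret]
3. Keeper goes to the upper station with the corn and the pigeon.  [the lower station: the cheese, the duck, the fox, the terrier | the upper station: the corn, the ferret, the pigeon]
4. Keeper goes back to the lower station with the ferret.  [the lower station: the cheese, the duck, the ferret, the fox, the terrier | the upper station: the corn, the pigeon]
5. Keeper goes to the upper station with the ferret and the fox.  [the lower station: the cheese, the duck, the terrier | the upper station: the corn, the ferret, the fox, the pigeon]
6. Keeper goes back to the lower station with the ferret.  [the lower station: the cheese, the duck, the ferret, the terrier | the upper station: the corn, the fox, the pigeon]
7. Keeper goes to the upper station with the cheese and the terrier.  [the lower station: the duck, the ferret | the upper station: the cheese, the corn, the fox, the pigeon, the terrier]
8. Keeper goes back to the lower station with the pigeon.  [the lower station: the duck, the ferret, the pigeon | the upper station: the cheese, the corn, the fox, the terrier]
9. Keeper goes to the upper station with the duck and the pigeon.  [the lower station: the ferret | the upper station: the cheese, the corn, the duck, the fox, the pigeon, the terrier]
10. Keeper goes back to the lower station with the pigeon.  [the lower station: the ferret, the pigeon | the upper station: the cheese, the corn, the duck, the fox, the terrier]
11. Keeper goes to the upper station with the ferret and the pigeon.  [the lower station: — | the upper station: the cheese, the corn, the duck, the ferret, the fox, the pigeon, the terrier]

Yes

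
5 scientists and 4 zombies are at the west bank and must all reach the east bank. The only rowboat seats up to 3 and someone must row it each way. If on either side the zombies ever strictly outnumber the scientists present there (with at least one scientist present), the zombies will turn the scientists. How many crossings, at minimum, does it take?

Counting alone: each trip to the east bank takes at most 3 across and each return brings at least 1 back, so after t trips out (and t−1 returns) at most 3t − (t−1) of the 9 are across; that first reaches 9 at t = 4, so at least 7 crossings are needed.
The plan below uses exactly 7 crossings, so it is optimal:
1. 3 zombies → the east bank.  (the west bank: 5S 1Z; the east bank: 0S 3Z)
2. 1 zombie ← the west bank.  (the west bank: 5S 2Z; the east bank: 0S 2Z)
3. 3 scientists → the east bank.  (the west bank: 2S 2Z; the east bank: 3S 2Z)
4. 1 scientist ← the west bank.  (the west bank: 3S 2Z; the east bank: 2S 2Z)
5. 2 scientists and 1 zombie → the east bank.  (the west bank: 1S 1Z; the east bank: 4S 3Z)
6. 1 scientist ← the west bank.  (the west bank: 2S 1Z; the east bank: 3S 3Z)
7. 2 scientists and 1 zombie → the east bank.  (the west bank: 0S 0Z; the east bank: 5S 4Z)

7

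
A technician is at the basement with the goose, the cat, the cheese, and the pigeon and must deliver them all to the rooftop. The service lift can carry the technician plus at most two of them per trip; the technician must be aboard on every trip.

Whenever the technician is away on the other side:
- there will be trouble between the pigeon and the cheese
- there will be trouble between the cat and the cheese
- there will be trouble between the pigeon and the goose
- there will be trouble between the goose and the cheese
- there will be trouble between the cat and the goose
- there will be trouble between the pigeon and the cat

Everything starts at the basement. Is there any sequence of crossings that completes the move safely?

No

Whatever the first load, the items left behind include a forbidden pair without the technician. No opening move is safe, so no plan exists.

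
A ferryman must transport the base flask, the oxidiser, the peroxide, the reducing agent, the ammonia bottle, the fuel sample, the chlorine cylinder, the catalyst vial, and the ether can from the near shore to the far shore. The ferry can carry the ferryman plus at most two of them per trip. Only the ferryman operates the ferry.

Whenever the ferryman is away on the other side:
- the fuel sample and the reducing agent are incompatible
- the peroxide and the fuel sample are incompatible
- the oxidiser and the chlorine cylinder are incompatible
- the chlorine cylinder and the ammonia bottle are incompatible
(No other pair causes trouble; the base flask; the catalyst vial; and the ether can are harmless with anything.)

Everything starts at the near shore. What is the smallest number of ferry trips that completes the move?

Counting alone: the ferryman can take at most 2 across per trip to the far shore, so moving all 9 needs at least 5 loaded trips out, with a return between consecutive ones — at least 9 crossings.
The safety rule pushes this higher. Following every safe sequence of crossings, the most of the 9 that can be at the far shore as the ferry arrives there on crossing 9 is 8 — never all 9.
So no plan with fewer than 11 crossings exists, and this one achieves 11:
1. Ferryman goes to the far shore with the chlorine cylinder and the fuel sample.
2. Ferryman goes back to the near shore alone.
3. Ferryman goes to the far shore with the base flask.
4. Ferryman goes back to the near shore alone.
5. Ferryman goes to the far shore with the oxidiser and the peroxide.
6. Ferryman goes back to the near shore with the chlorine cylinder and the fuel sample.
7. Ferryman goes to the far shore with the ammonia bottle and the reducing agent.
8. Ferryman goes back to the near shore alone.
9. Ferryman goes to the far shore with the catalyst vial and the ether can.
10. Ferryman goes back to the near shore alone.
11. Ferryman goes to the far shore with the chlorine cylinder and the fuel sample.

11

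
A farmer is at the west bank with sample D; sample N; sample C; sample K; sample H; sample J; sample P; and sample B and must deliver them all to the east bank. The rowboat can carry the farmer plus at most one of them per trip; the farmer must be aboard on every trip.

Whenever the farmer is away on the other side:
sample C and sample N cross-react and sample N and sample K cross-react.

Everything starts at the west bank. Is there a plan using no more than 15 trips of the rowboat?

No

Counting alone: the farmer can take at most 1 across per trip to the east bank, so moving all 8 needs at least 8 loaded trips out, with a return between consecutive ones — at least 15 crossings.
The safety rule pushes this higher. Following every safe sequence of crossings, the most of the 8 that can be at the east bank as the rowboat arrives there on crossing 15 is 7 — never all 8.
So the move cannot be finished within 15 crossings. (The shortest complete plan takes 17:)
1. Farmer goes to the east bank with sample N.  [the west bank: sample B, sample C, sample D, sample H, sample J, sample K, sample P | the east bank: sample N]
2. Farmer goes back to the west bank alone.  [the west bank: sample B, sample C, sample D, sample H, sample J, sample K, sample P | the east bank: sample N]
3. Farmer goes to the east bank with sample D.  [the west bank: sample B, sample C, sample H, sample J, sample K, sample P | the east bank: sample D, sample N]
4. Farmer goes back to the west bank alone.  [the west bank: sample B, sample C, sample H, sample J, sample K, sample P | the east bank: sample D, sample N]
5. Farmer goes to the east bank with sample C.  [the west bank: sample B, sample H, sample J, sample K, sample P | the east bank: sample C, sample D, sample N]
6. Farmer goes back to the west bank with sample N.  [the west bank: sample B, sample H, sample J, sample K, sample N, sample P | the east bank: sample C, sample D]
7. Farmer goes to the east bank with sample K.  [the west bank: sample B, sample H, sample J, sample N, sample P | the east bank: sample C, sample D, sample K]
8. Farmer goes back to the west bank alone.  [the west bank: sample B, sample H, sample J, sample N, sample P | the east bank: sample C, sample D, sample K]
9. Farmer goes to the east bank with sample H.  [the west bank: sample B, sample J, sample N, sample P | the east bank: sample C, sample D, sample H, sample K]
10. Farmer goes back to the west bank alone.  [the west bank: sample B, sample J, sample N, sample P | the east bank: sample C, sample D, sample H, sample K]
11. Farmer goes to the east bank with sample J.  [the west bank: sample B, sample N, sample P | the east bank: sample C, sample D, sample H, sample J, sample K]
12. Farmer goes back to the west bank alone.  [the west bank: sample B, sample N, sample P | the east bank: sample C, sample D, sample H, sample J, sample K]
13. Farmer goes to the east bank with sample P.  [the west bank: sample B, sample N | the east bank: sample C, sample D, sample H, sample J, sample K, sample P]
14. Farmer goes back to the west bank alone.  [the west bank: sample B, sample N | the east bank: sample C, sample D, sample H, sample J, sample K, sample P]
15. Farmer goes to the east bank with sample B.  [the west bank: sample N | the east bank: sample B, sample C, sample D, sample H, sample J, sample K, sample P]
16. Farmer goes back to the west bank alone.  [the west bank: sample N | the east bank: sample B, sample C, sample D, sample H, sample J, sample K, sample P]
17. Farmer goes to the east bank with sample N.  [the west bank: — | the east bank: sample B, sample C, sample D, sample H, sample J, sample K, sample N, sample P]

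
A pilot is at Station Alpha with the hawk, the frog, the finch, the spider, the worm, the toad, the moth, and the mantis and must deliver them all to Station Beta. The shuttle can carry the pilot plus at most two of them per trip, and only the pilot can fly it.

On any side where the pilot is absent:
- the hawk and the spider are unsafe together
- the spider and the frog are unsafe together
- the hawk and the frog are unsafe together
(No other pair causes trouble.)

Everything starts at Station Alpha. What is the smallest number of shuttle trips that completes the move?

13

Counting alone: the pilot can take at most 2 across per trip to Station Beta, so moving all 8 needs at least 4 loaded trips out, with a return between consecutive ones — at least 7 crossings.
The safety rule pushes this higher. Following every safe sequence of crossings, the most of the 8 that can be at Station Beta as the shuttle arrives there on crossings 7, 9, 11 is 5, 6, 7 respectively — never all 8.
So no plan with fewer than 13 crossings exists, and this one achieves 13:
1. Pilot goes to Station Beta with the frog and the hawk.  [Station Alpha: the finch, the mantis, the moth, the spider, the toad, the worm | Station Beta: the frog, the hawk]
2. Pilot goes back to Station Alpha with the hawk.  [Station Alpha: the finch, the hawk, the mantis, the moth, the spider, the toad, the worm | Station Beta: the frog]
3. Pilot goes to Station Beta with the finch and the hawk.  [Station Alpha: the mantis, the moth, the spider, the toad, the worm | Station Beta: the finch, the frog, the hawk]
4. Pilot goes back to Station Alpha with the hawk.  [Station Alpha: the hawk, the mantis, the moth, the spider, the toad, the worm | Station Beta: the finch, the frog]
5. Pilot goes to Station Beta with the hawk and the worm.  [Station Alpha: the mantis, the moth, the spider, the toad | Station Beta: the finch, the frog, the hawk, the worm]
6. Pilot goes back to Station Alpha with the hawk.  [Station Alpha: the hawk, the mantis, the moth, the spider, the toad | Station Beta: the finch, the frog, the worm]
7. Pilot goes to Station Beta with the hawk and the toad.  [Station Alpha: the mantis, the moth, the spider | Station Beta: the finch, the frog, the hawk, the toad, the worm]
8. Pilot goes back to Station Alpha with the hawk.  [Station Alpha: the hawk, the mantis, the moth, the spider | Station Beta: the finch, the frog, the toad, the worm]
9. Pilot goes to Station Beta with the hawk and the moth.  [Station Alpha: the mantis, the spider | Station Beta: the finch, the frog, the hawk, the moth, the toad, the worm]
10. Pilot goes back to Station Alpha with the hawk.  [Station Alpha: the hawk, the mantis, the spider | Station Beta: the finch, the frog, the moth, the toad, the worm]
11. Pilot goes to Station Beta with the hawk and the mantis.  [Station Alpha: the spider | Station Beta: the finch, the frog, the hawk, the mantis, the moth, the toad, the worm]
12. Pilot goes back to Station Alpha with the hawk.  [Station Alpha: the hawk, the spider | Station Beta: the finch, the frog, the mantis, the moth, the toad, the worm]
13. Pilot goes to Station Beta with the hawk and the spider.  [Station Alpha: — | Station Beta: the finch, the frog, the hawk, the mantis, the moth, the spider, the toad, the worm]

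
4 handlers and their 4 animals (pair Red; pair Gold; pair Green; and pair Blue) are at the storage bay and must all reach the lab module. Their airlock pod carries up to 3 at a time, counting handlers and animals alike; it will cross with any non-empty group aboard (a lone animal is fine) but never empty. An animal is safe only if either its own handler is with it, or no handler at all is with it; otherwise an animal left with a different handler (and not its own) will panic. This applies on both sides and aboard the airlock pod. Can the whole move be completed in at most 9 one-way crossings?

Yes

Yes — this plan uses 9 crossings (≤ 9):
1. animal Red and handler Red cross → the lab module.
2. handler Red crosses ← the storage bay.
3. animal Gold, handler Gold, and handler Red cross → the lab module.
4. animal Red and handler Red cross ← the storage bay.
5. handler Blue, handler Green, and handler Red cross → the lab module.
6. animal Gold crosses ← the storage bay.
7. animal Gold and animal Red cross → the lab module.
8. animal Red crosses ← the storage bay.
9. animal Blue, animal Green, and animal Red cross → the lab module.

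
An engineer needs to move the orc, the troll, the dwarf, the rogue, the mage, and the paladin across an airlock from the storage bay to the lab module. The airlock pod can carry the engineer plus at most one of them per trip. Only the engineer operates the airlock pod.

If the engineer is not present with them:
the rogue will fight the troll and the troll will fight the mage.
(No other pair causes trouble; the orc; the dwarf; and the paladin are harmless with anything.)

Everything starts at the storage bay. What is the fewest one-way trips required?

13

Counting alone: the engineer can take at most 1 across per trip to the lab module, so moving all 6 needs at least 6 loaded trips out, with a return between consecutive ones — at least 11 crossings.
The safety rule pushes this higher. Following every safe sequence of crossings, the most of the 6 that can be at the lab module as the airlock pod arrives there on crossing 11 is 5 — never all 6.
So no plan with fewer than 13 crossings exists, and this one achieves 13:
1. Engineer goes to the lab module with the troll.
2. Engineer goes back to the storage bay alone.
3. Engineer goes to the lab module with the orc.
4. Engineer goes back to the storage bay alone.
5. Engineer goes to the lab module with the dwarf.
6. Engineer goes back to the storage bay alone.
7. Engineer goes to the lab module with the rogue.
8. Engineer goes back to the storage bay with the troll.
9. Engineer goes to the lab module with the mage.
10. Engineer goes back to the storage bay alone.
11. Engineer goes to the lab module with the paladin.
12. Engineer goes back to the storage bay alone.
13. Engineer goes to the lab module with the troll.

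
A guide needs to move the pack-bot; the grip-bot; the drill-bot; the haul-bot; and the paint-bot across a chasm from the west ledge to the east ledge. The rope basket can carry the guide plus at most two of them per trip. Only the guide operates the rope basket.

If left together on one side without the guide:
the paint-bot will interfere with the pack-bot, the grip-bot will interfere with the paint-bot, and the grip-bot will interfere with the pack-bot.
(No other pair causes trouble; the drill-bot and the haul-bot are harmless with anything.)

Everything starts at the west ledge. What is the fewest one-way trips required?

Counting alone: the guide can take at most 2 across per trip to the east ledge, so moving all 5 needs at least 3 loaded trips out, with a return between consecutive ones — at least 5 crossings.
The safety rule pushes this higher. Following every safe sequence of crossings, the most of the 5 that can be at the east ledge as the rope basket arrives there on crossing 5 is 4 — never all 5.
So no plan with fewer than 7 crossings exists, and this one achieves 7:
1. Guide goes to the east ledge with the grip-bot and the pack-bot.  [the west ledge: the drill-bot, the haul-bot, the paint-bot | the east ledge: the grip-bot, the pack-bot]
2. Guide goes back to the west ledge with the pack-bot.  [the west ledge: the drill-bot, the haul-bot, the pack-bot, the paint-bot | the east ledge: the grip-bot]
3. Guide goes to the east ledge with the drill-bot and the pack-bot.  [the west ledge: the haul-bot, the paint-bot | the east ledge: the drill-bot, the grip-bot, the pack-bot]
4. Guide goes back to the west ledge with the pack-bot.  [the west ledge: the haul-bot, the pack-bot, the paint-bot | the east ledge: the drill-bot, the grip-bot]
5. Guide goes to the east ledge with the haul-bot and the pack-bot.  [the west ledge: the paint-bot | the east ledge: the drill-bot, the grip-bot, the haul-bot, the pack-bot]
6. Guide goes back to the west ledge with the pack-bot.  [the west ledge: the pack-bot, the paint-bot | the east ledge: the drill-bot, the grip-bot, the haul-bot]
7. Guide goes to the east ledge with the pack-bot and the paint-bot.  [the west ledge: — | the east ledge: the drill-bot, the grip-bot, the haul-bot, the pack-bot, the paint-bot]

7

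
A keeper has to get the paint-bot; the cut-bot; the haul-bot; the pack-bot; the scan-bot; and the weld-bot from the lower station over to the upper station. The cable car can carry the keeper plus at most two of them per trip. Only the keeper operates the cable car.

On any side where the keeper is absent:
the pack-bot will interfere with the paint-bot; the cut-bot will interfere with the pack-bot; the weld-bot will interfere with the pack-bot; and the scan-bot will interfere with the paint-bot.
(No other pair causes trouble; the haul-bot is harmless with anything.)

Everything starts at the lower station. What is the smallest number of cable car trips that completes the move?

7

Counting alone: the keeper can take at most 2 across per trip to the upper station, so moving all 6 needs at least 3 loaded trips out, with a return between consecutive ones — at least 5 crossings.
The safety rule pushes this higher. Following every safe sequence of crossings, the most of the 6 that can be at the upper station as the cable car arrives there on crossing 5 is 5 — never all 6.
So no plan with fewer than 7 crossings exists, and this one achieves 7:
1. Keeper goes to the upper station with the pack-bot and the paint-bot.
2. Keeper goes back to the lower station with the paint-bot.
3. Keeper goes to the upper station with the cut-bot and the paint-bot.
4. Keeper goes back to the lower station with the pack-bot.
5. Keeper goes to the upper station with the haul-bot and the weld-bot.
6. Keeper goes back to the lower station alone.
7. Keeper goes to the upper station with the pack-bot and the scan-bot.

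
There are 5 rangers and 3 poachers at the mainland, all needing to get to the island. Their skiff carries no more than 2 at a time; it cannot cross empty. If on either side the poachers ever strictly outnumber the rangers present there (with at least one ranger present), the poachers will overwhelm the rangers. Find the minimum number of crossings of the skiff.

Counting alone: each trip to the island takes at most 2 across and each return brings at least 1 back, so after t trips out (and t−1 returns) at most 2t − (t−1) of the 8 are across; that first reaches 8 at t = 7, so at least 13 crossings are needed.
The plan below uses exactly 13 crossings, so it is optimal:
1. 2 poachers → the island.  (the mainland: 5R 1P; the island: 0R 2P)
2. 1 poacher ← the mainland.  (the mainland: 5R 2P; the island: 0R 1P)
3. 2 poachers → the island.  (the mainland: 5R 0P; the island: 0R 3P)
4. 1 poacher ← the mainland.  (the mainland: 5R 1P; the island: 0R 2P)
5. 2 rangers → the island.  (the mainland: 3R 1P; the island: 2R 2P)
6. 1 poacher ← the mainland.  (the mainland: 3R 2P; the island: 2R 1P)
7. 1 ranger and 1 poacher → the island.  (the mainland: 2R 1P; the island: 3R 2P)
8. 1 poacher ← the mainland.  (the mainland: 2R 2P; the island: 3R 1P)
9. 2 poachers → the island.  (the mainland: 2R 0P; the island: 3R 3P)
10. 1 poacher ← the mainland.  (the mainland: 2R 1P; the island: 3R 2P)
11. 1 ranger and 1 poacher → the island.  (the mainland: 1R 0P; the island: 4R 3P)
12. 1 poacher ← the mainland.  (the mainland: 1R 1P; the island: 4R 2P)
13. 1 ranger and 1 poacher → the island.  (the mainland: 0R 0P; the island: 5R 3P)

13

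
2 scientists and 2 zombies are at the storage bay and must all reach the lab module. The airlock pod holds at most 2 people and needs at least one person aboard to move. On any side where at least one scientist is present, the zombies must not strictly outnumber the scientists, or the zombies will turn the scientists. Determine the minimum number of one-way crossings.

Counting alone: each trip to the lab module takes at most 2 across and each return brings at least 1 back, so after t trips out (and t−1 returns) at most 2t − (t−1) of the 4 are across; that first reaches 4 at t = 3, so at least 5 crossings are needed.
The plan below uses exactly 5 crossings, so it is optimal:
1. 2 zombies → the lab module.  (the storage bay: 2S 0Z; the lab module: 0S 2Z)
2. 1 zombie ← the storage bay.  (the storage bay: 2S 1Z; the lab module: 0S 1Z)
3. 2 scientists → the lab module.  (the storage bay: 0S 1Z; the lab module: 2S 1Z)
4. 1 zombie ← the storage bay.  (the storage bay: 0S 2Z; the lab module: 2S 0Z)
5. 2 zombies → the lab module.  (the storage bay: 0S 0Z; the lab module: 2S 2Z)

5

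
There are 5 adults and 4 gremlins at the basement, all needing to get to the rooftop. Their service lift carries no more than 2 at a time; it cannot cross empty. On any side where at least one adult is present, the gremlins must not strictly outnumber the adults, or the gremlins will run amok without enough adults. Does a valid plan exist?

Yes

1. 2 gremlins → the rooftop.  (the basement: 5A 2G; the rooftop: 0A 2G)
2. 1 gremlin ← the basement.  (the basement: 5A 3G; the rooftop: 0A 1G)
3. 2 gremlins → the rooftop.  (the basement: 5A 1G; the rooftop: 0A 3G)
4. 1 gremlin ← the basement.  (the basement: 5A 2G; the rooftop: 0A 2G)
5. 2 adults → the rooftop.  (the basement: 3A 2G; the rooftop: 2A 2G)
6. 1 gremlin ← the basement.  (the basement: 3A 3G; the rooftop: 2A 1G)
7. 1 adult and 1 gremlin → the rooftop.  (the basement: 2A 2G; the rooftop: 3A 2G)
8. 1 adult ← the basement.  (the basement: 3A 2G; the rooftop: 2A 2G)
9. 1 adult and 1 gremlin → the rooftop.  (the basement: 2A 1G; the rooftop: 3A 3G)
10. 1 gremlin ← the basement.  (the basement: 2A 2G; the rooftop: 3A 2G)
11. 1 adult and 1 gremlin → the rooftop.  (the basement: 1A 1G; the rooftop: 4A 3G)
12. 1 adult ← the basement.  (the basement: 2A 1G; the rooftop: 3A 3G)
13. 1 adult and 1 gremlin → the rooftop.  (the basement: 1A 0G; the rooftop: 4A 4G)
14. 1 gremlin ← the basement.  (the basement: 1A 1G; the rooftop: 4A 3G)
15. 1 adult and 1 gremlin → the rooftop.  (the basement: 0A 0G; the rooftop: 5A 4G)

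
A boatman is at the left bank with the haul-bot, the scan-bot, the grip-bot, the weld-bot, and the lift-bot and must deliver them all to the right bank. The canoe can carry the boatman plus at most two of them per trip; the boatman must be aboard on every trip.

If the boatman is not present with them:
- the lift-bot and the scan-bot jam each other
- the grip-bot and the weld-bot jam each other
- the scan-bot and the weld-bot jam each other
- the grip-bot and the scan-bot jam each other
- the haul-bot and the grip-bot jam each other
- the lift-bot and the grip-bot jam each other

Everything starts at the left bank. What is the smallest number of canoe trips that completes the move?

7

Counting alone: the boatman can take at most 2 across per trip to the right bank, so moving all 5 needs at least 3 loaded trips out, with a return between consecutive ones — at least 5 crossings.
The safety rule pushes this higher. Following every safe sequence of crossings, the most of the 5 that can be at the right bank as the canoe arrives there on crossing 5 is 4 — never all 5.
So no plan with fewer than 7 crossings exists, and this one achieves 7:
1. Boatman goes to the right bank with the grip-bot and the scan-bot.
2. Boatman goes back to the left bank with the scan-bot.
3. Boatman goes to the right bank with the haul-bot and the scan-bot.
4. Boatman goes back to the left bank with the grip-bot.
5. Boatman goes to the right bank with the lift-bot and the weld-bot.
6. Boatman goes back to the left bank with the scan-bot.
7. Boatman goes to the right bank with the grip-bot and the scan-bot.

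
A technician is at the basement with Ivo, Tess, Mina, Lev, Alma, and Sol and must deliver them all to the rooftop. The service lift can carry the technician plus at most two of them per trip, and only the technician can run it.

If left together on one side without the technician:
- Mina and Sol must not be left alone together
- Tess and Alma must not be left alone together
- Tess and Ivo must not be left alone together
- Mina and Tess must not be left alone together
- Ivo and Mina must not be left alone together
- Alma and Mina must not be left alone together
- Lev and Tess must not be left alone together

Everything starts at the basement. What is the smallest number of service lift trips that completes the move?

Counting alone: the technician can take at most 2 across per trip to the rooftop, so moving all 6 needs at least 3 loaded trips out, with a return between consecutive ones — at least 5 crossings.
The safety rule pushes this higher. Following every safe sequence of crossings, the most of the 6 that can be at the rooftop as the service lift arrives there on crossings 5, 7 is 4, 5 respectively — never all 6.
So no plan with fewer than 9 crossings exists, and this one achieves 9:
1. Technician goes to the rooftop with Mina and Tess.  [the basement: Alma, Ivo, Lev, Sol | the rooftop: Mina, Tess]
2. Technician goes back to the basement with Tess.  [the basement: Alma, Ivo, Lev, Sol, Tess | the rooftop: Mina]
3. Technician goes to the rooftop with Lev and Tess.  [the basement: Alma, Ivo, Sol | the rooftop: Lev, Mina, Tess]
4. Technician goes back to the basement with Tess.  [the basement: Alma, Ivo, Sol, Tess | the rooftop: Lev, Mina]
5. Technician goes to the rooftop with Alma and Ivo.  [the basement: Sol, Tess | the rooftop: Alma, Ivo, Lev, Mina]
6. Technician goes back to the basement with Mina.  [the basement: Mina, Sol, Tess | the rooftop: Alma, Ivo, Lev]
7. Technician goes to the rooftop with Sol and Tess.  [the basement: Mina | the rooftop: Alma, Ivo, Lev, Sol, Tess]
8. Technician goes back to the basement with Tess.  [the basement: Mina, Tess | the rooftop: Alma, Ivo, Lev, Sol]
9. Technician goes to the rooftop with Mina and Tess.  [the basement: — | the rooftop: Alma, Ivo, Lev, Mina, Sol, Tess]

9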